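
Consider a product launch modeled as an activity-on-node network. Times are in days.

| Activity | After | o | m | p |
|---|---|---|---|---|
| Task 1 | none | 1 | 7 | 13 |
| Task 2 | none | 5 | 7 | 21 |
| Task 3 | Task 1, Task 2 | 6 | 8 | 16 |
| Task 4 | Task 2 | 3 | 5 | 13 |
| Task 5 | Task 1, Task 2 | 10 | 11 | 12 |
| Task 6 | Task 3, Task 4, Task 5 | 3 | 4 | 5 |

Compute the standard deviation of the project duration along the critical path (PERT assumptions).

2.71 days

te_Task 1 = (1 + 4·7 + 13)/6 = 42/6 = 7; σ²_Task 1 = ((13−1)/6)² = 4.000
te_Task 2 = (5 + 4·7 + 21)/6 = 54/6 = 9; σ²_Task 2 = ((21−5)/6)² = 7.111
te_Task 3 = (6 + 4·8 + 16)/6 = 54/6 = 9; σ²_Task 3 = ((16−6)/6)² = 2.778
te_Task 4 = (3 + 4·5 + 13)/6 = 36/6 = 6; σ²_Task 4 = ((13−3)/6)² = 2.778
te_Task 5 = (10 + 4·11 + 12)/6 = 66/6 = 11; σ²_Task 5 = ((12−10)/6)² = 0.111
te_Task 6 = (3 + 4·4 + 5)/6 = 24/6 = 4; σ²_Task 6 = ((5−3)/6)² = 0.111

Forward pass:
ES_Task 1 = 0; EF_Task 1 = 7
ES_Task 2 = 0; EF_Task 2 = 9
ES_Task 3 = max(EF_Task 1=7, EF_Task 2=9) = 9; EF_Task 3 = 9+9 = 18
ES_Task 4 = 9; EF_Task 4 = 9+6 = 15
ES_Task 5 = max(EF_Task 1=7, EF_Task 2=9) = 9; EF_Task 5 = 9+11 = 20
ES_Task 6 = max(EF_Task 3=18, EF_Task 4=15, EF_Task 5=20) = 20; EF_Task 6 = 20+4 = 24
Expected project duration μ = 24 days. Critical path: Task 2 → Task 5 → Task 6.

Variance along critical path = 7.111 + 0.111 + 0.111 = 7.333
σ = √7.333 = 2.708 days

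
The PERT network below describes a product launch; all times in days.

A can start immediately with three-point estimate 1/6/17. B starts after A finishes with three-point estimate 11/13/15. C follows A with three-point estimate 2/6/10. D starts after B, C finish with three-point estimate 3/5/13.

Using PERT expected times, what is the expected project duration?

te_A = (1 + 4·6 + 17)/6 = 42/6 = 7
te_B = (11 + 4·13 + 15)/6 = 78/6 = 13
te_C = (2 + 4·6 + 10)/6 = 36/6 = 6
te_D = (3 + 4·5 + 13)/6 = 36/6 = 6

Forward pass:
ES_A = 0; EF_A = 7
ES_B = 7; EF_B = 7+13 = 20
ES_C = 7; EF_C = 7+6 = 13
ES_D = max(EF_B=20, EF_C=13) = 20; EF_D = 20+6 = 26
Expected project duration μ = 26 days. Critical path: A → B → D.

26 days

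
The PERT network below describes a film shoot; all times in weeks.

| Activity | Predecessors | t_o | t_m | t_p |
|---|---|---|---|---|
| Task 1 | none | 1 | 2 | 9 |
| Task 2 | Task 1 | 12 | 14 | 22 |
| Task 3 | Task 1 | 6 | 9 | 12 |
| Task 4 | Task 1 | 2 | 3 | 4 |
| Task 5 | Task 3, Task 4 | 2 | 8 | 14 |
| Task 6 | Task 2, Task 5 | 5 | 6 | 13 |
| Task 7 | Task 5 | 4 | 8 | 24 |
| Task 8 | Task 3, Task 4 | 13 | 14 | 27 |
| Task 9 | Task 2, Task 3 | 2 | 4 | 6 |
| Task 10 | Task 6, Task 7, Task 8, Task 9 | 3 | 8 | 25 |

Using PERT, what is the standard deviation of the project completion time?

te_Task 1 = (1 + 4·2 + 9)/6 = 18/6 = 3; σ²_Task 1 = ((9−1)/6)² = 1.778
te_Task 2 = (12 + 4·14 + 22)/6 = 90/6 = 15; σ²_Task 2 = ((22−12)/6)² = 2.778
te_Task 3 = (6 + 4·9 + 12)/6 = 54/6 = 9; σ²_Task 3 = ((12−6)/6)² = 1.000
te_Task 4 = (2 + 4·3 + 4)/6 = 18/6 = 3; σ²_Task 4 = ((4−2)/6)² = 0.111
te_Task 5 = (2 + 4·8 + 14)/6 = 48/6 = 8; σ²_Task 5 = ((14−2)/6)² = 4.000
te_Task 6 = (5 + 4·6 + 13)/6 = 42/6 = 7; σ²_Task 6 = ((13−5)/6)² = 1.778
te_Task 7 = (4 + 4·8 + 24)/6 = 60/6 = 10; σ²_Task 7 = ((24−4)/6)² = 11.111
te_Task 8 = (13 + 4·14 + 27)/6 = 96/6 = 16; σ²_Task 8 = ((27−13)/6)² = 5.444
te_Task 9 = (2 + 4·4 + 6)/6 = 24/6 = 4; σ²_Task 9 = ((6−2)/6)² = 0.444
te_Task 10 = (3 + 4·8 + 25)/6 = 60/6 = 10; σ²_Task 10 = ((25−3)/6)² = 13.444

Forward pass:
ES_Task 1 = 0; EF_Task 1 = 3
ES_Task 2 = 3; EF_Task 2 = 3+15 = 18
ES_Task 3 = 3; EF_Task 3 = 3+9 = 12
ES_Task 4 = 3; EF_Task 4 = 3+3 = 6
ES_Task 5 = max(EF_Task 3=12, EF_Task 4=6) = 12; EF_Task 5 = 12+8 = 20
ES_Task 6 = max(EF_Task 2=18, EF_Task 5=20) = 20; EF_Task 6 = 20+7 = 27
ES_Task 7 = 20; EF_Task 7 = 20+10 = 30
ES_Task 8 = max(EF_Task 3=12, EF_Task 4=6) = 12; EF_Task 8 = 12+16 = 28
ES_Task 9 = max(EF_Task 2=18, EF_Task 3=12) = 18; EF_Task 9 = 18+4 = 22
ES_Task 10 = max(EF_Task 6=27, EF_Task 7=30, EF_Task 8=28, EF_Task 9=22) = 30; EF_Task 10 = 30+10 = 40
Expected project duration μ = 40 weeks. Critical path: Task 1 → Task 3 → Task 5 → Task 7 → Task 10.

Variance along critical path = 1.778 + 1.000 + 4.000 + 11.111 + 13.444 = 31.333
σ = √31.333 = 5.598 weeks

5.60 weeks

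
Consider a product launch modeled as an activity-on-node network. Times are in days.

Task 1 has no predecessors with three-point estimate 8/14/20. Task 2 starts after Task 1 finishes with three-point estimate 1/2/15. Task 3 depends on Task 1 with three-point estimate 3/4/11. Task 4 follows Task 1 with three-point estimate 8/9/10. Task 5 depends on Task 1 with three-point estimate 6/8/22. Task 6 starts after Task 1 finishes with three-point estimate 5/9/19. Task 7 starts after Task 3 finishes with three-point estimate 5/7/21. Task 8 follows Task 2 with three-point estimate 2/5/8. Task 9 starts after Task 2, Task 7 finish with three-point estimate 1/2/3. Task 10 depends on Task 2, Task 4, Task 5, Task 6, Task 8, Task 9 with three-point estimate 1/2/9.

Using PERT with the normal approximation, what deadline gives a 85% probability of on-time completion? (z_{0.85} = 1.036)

te_Task 1 = (8 + 4·14 + 20)/6 = 84/6 = 14; σ²_Task 1 = ((20−8)/6)² = 4.000
te_Task 2 = (1 + 4·2 + 15)/6 = 24/6 = 4; σ²_Task 2 = ((15−1)/6)² = 5.444
te_Task 3 = (3 + 4·4 + 11)/6 = 30/6 = 5; σ²_Task 3 = ((11−3)/6)² = 1.778
te_Task 4 = (8 + 4·9 + 10)/6 = 54/6 = 9; σ²_Task 4 = ((10−8)/6)² = 0.111
te_Task 5 = (6 + 4·8 + 22)/6 = 60/6 = 10; σ²_Task 5 = ((22−6)/6)² = 7.111
te_Task 6 = (5 + 4·9 + 19)/6 = 60/6 = 10; σ²_Task 6 = ((19−5)/6)² = 5.444
te_Task 7 = (5 + 4·7 + 21)/6 = 54/6 = 9; σ²_Task 7 = ((21−5)/6)² = 7.111
te_Task 8 = (2 + 4·5 + 8)/6 = 30/6 = 5; σ²_Task 8 = ((8−2)/6)² = 1.000
te_Task 9 = (1 + 4·2 + 3)/6 = 12/6 = 2; σ²_Task 9 = ((3−1)/6)² = 0.111
te_Task 10 = (1 + 4·2 + 9)/6 = 18/6 = 3; σ²_Task 10 = ((9−1)/6)² = 1.778

Forward pass:
ES_Task 1 = 0; EF_Task 1 = 14
ES_Task 2 = 14; EF_Task 2 = 14+4 = 18
ES_Task 3 = 14; EF_Task 3 = 14+5 = 19
ES_Task 4 = 14; EF_Task 4 = 14+9 = 23
ES_Task 5 = 14; EF_Task 5 = 14+10 = 24
ES_Task 6 = 14; EF_Task 6 = 14+10 = 24
ES_Task 7 = 19; EF_Task 7 = 19+9 = 28
ES_Task 8 = 18; EF_Task 8 = 18+5 = 23
ES_Task 9 = max(EF_Task 2=18, EF_Task 7=28) = 28; EF_Task 9 = 28+2 = 30
ES_Task 10 = max(EF_Task 2=18, EF_Task 4=23, EF_Task 5=24, EF_Task 6=24, EF_Task 8=23, EF_Task 9=30) = 30; EF_Task 10 = 30+3 = 33
Expected project duration μ = 33 days. Critical path: Task 1 → Task 3 → Task 7 → Task 9 → Task 10.

Variance along critical path = 4.000 + 1.778 + 7.111 + 0.111 + 1.778 = 14.778; σ = 3.844 days.
D = μ + z·σ = 33 + 1.036·3.844 = 37.0 days

37.0 days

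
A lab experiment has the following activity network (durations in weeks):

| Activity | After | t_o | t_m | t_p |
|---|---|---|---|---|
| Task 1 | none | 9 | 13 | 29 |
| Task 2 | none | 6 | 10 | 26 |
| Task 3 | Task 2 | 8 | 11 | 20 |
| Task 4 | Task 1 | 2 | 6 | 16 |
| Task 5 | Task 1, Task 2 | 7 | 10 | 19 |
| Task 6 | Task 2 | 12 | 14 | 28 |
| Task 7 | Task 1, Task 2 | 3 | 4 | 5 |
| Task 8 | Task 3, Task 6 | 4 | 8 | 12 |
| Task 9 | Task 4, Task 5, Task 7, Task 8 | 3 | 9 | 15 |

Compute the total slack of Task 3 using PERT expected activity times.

te_Task 1 = (9 + 4·13 + 29)/6 = 90/6 = 15
te_Task 2 = (6 + 4·10 + 26)/6 = 72/6 = 12
te_Task 3 = (8 + 4·11 + 20)/6 = 72/6 = 12
te_Task 4 = (2 + 4·6 + 16)/6 = 42/6 = 7
te_Task 5 = (7 + 4·10 + 19)/6 = 66/6 = 11
te_Task 6 = (12 + 4·14 + 28)/6 = 96/6 = 16
te_Task 7 = (3 + 4·4 + 5)/6 = 24/6 = 4
te_Task 8 = (4 + 4·8 + 12)/6 = 48/6 = 8
te_Task 9 = (3 + 4·9 + 15)/6 = 54/6 = 9

Forward pass:
ES_Task 1 = 0; EF_Task 1 = 15
ES_Task 2 = 0; EF_Task 2 = 12
ES_Task 3 = 12; EF_Task 3 = 12+12 = 24
ES_Task 4 = 15; EF_Task 4 = 15+7 = 22
ES_Task 5 = max(EF_Task 1=15, EF_Task 2=12) = 15; EF_Task 5 = 15+11 = 26
ES_Task 6 = 12; EF_Task 6 = 12+16 = 28
ES_Task 7 = max(EF_Task 1=15, EF_Task 2=12) = 15; EF_Task 7 = 15+4 = 19
ES_Task 8 = max(EF_Task 3=24, EF_Task 6=28) = 28; EF_Task 8 = 28+8 = 36
ES_Task 9 = max(EF_Task 4=22, EF_Task 5=26, EF_Task 7=19, EF_Task 8=36) = 36; EF_Task 9 = 36+9 = 45
Expected project duration μ = 45 weeks. Critical path: Task 2 → Task 6 → Task 8 → Task 9.

Backward pass:
LF_Task 9 = 45; LS_Task 9 = 45−9 = 36
LF_Task 8 = LS_Task 9 = 36; LS_Task 8 = 36−8 = 28
LF_Task 7 = LS_Task 9 = 36; LS_Task 7 = 36−4 = 32
LF_Task 6 = LS_Task 8 = 28; LS_Task 6 = 28−16 = 12
LF_Task 5 = LS_Task 9 = 36; LS_Task 5 = 36−11 = 25
LF_Task 4 = LS_Task 9 = 36; LS_Task 4 = 36−7 = 29
LF_Task 3 = LS_Task 8 = 28; LS_Task 3 = 28−12 = 16
LF_Task 2 = min(LS_Task 3=16, LS_Task 5=25, LS_Task 6=12, LS_Task 7=32) = 12; LS_Task 2 = 12−12 = 0
LF_Task 1 = min(LS_Task 4=29, LS_Task 5=25, LS_Task 7=32) = 25; LS_Task 1 = 25−15 = 10
Slack_Task 3 = LS_Task 3 − ES_Task 3 = 16 − 12 = 4

4 weeks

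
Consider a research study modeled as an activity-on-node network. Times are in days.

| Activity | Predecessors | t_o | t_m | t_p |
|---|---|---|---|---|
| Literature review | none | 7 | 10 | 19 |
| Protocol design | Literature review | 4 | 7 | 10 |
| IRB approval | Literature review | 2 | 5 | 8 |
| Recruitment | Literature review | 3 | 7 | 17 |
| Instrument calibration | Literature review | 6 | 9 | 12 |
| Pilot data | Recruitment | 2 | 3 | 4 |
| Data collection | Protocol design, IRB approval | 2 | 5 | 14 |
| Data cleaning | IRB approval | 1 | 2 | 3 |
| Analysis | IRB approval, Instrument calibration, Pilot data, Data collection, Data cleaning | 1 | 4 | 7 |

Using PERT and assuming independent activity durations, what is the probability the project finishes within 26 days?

0.264

te_Literature review = (7 + 4·10 + 19)/6 = 66/6 = 11; σ²_Literature review = ((19−7)/6)² = 4.000
te_Protocol design = (4 + 4·7 + 10)/6 = 42/6 = 7; σ²_Protocol design = ((10−4)/6)² = 1.000
te_IRB approval = (2 + 4·5 + 8)/6 = 30/6 = 5; σ²_IRB approval = ((8−2)/6)² = 1.000
te_Recruitment = (3 + 4·7 + 17)/6 = 48/6 = 8; σ²_Recruitment = ((17−3)/6)² = 5.444
te_Instrument calibration = (6 + 4·9 + 12)/6 = 54/6 = 9; σ²_Instrument calibration = ((12−6)/6)² = 1.000
te_Pilot data = (2 + 4·3 + 4)/6 = 18/6 = 3; σ²_Pilot data = ((4−2)/6)² = 0.111
te_Data collection = (2 + 4·5 + 14)/6 = 36/6 = 6; σ²_Data collection = ((14−2)/6)² = 4.000
te_Data cleaning = (1 + 4·2 + 3)/6 = 12/6 = 2; σ²_Data cleaning = ((3−1)/6)² = 0.111
te_Analysis = (1 + 4·4 + 7)/6 = 24/6 = 4; σ²_Analysis = ((7−1)/6)² = 1.000

Forward pass:
ES_Literature review = 0; EF_Literature review = 11
ES_Protocol design = 11; EF_Protocol design = 11+7 = 18
ES_IRB approval = 11; EF_IRB approval = 11+5 = 16
ES_Recruitment = 11; EF_Recruitment = 11+8 = 19
ES_Instrument calibration = 11; EF_Instrument calibration = 11+9 = 20
ES_Pilot data = 19; EF_Pilot data = 19+3 = 22
ES_Data collection = max(EF_Protocol design=18, EF_IRB approval=16) = 18; EF_Data collection = 18+6 = 24
ES_Data cleaning = 16; EF_Data cleaning = 16+2 = 18
ES_Analysis = max(EF_IRB approval=16, EF_Instrument calibration=20, EF_Pilot data=22, EF_Data collection=24, EF_Data cleaning=18) = 24; EF_Analysis = 24+4 = 28
Expected project duration μ = 28 days. Critical path: Literature review → Protocol design → Data collection → Analysis.

Variance along critical path = 4.000 + 1.000 + 4.000 + 1.000 = 10.000; σ = √10.000 = 3.162 days.
Z = (26 − 28) / 3.162 = -0.632
P(T ≤ 26) = Φ(-0.632) ≈ 0.264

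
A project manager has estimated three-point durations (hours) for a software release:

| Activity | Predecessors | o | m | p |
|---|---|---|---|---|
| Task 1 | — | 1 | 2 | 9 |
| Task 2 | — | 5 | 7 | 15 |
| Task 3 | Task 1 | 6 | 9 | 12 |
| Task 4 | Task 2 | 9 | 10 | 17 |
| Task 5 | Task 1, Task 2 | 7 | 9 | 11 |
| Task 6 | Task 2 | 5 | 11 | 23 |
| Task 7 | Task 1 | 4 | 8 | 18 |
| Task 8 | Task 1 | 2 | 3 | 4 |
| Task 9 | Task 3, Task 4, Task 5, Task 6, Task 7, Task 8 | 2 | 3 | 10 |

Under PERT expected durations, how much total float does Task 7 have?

8 hours

te_Task 1 = (1 + 4·2 + 9)/6 = 18/6 = 3
te_Task 2 = (5 + 4·7 + 15)/6 = 48/6 = 8
te_Task 3 = (6 + 4·9 + 12)/6 = 54/6 = 9
te_Task 4 = (9 + 4·10 + 17)/6 = 66/6 = 11
te_Task 5 = (7 + 4·9 + 11)/6 = 54/6 = 9
te_Task 6 = (5 + 4·11 + 23)/6 = 72/6 = 12
te_Task 7 = (4 + 4·8 + 18)/6 = 54/6 = 9
te_Task 8 = (2 + 4·3 + 4)/6 = 18/6 = 3
te_Task 9 = (2 + 4·3 + 10)/6 = 24/6 = 4

Forward pass:
ES_Task 1 = 0; EF_Task 1 = 3
ES_Task 2 = 0; EF_Task 2 = 8
ES_Task 3 = 3; EF_Task 3 = 3+9 = 12
ES_Task 4 = 8; EF_Task 4 = 8+11 = 19
ES_Task 5 = max(EF_Task 1=3, EF_Task 2=8) = 8; EF_Task 5 = 8+9 = 17
ES_Task 6 = 8; EF_Task 6 = 8+12 = 20
ES_Task 7 = 3; EF_Task 7 = 3+9 = 12
ES_Task 8 = 3; EF_Task 8 = 3+3 = 6
ES_Task 9 = max(EF_Task 3=12, EF_Task 4=19, EF_Task 5=17, EF_Task 6=20, EF_Task 7=12, EF_Task 8=6) = 20; EF_Task 9 = 20+4 = 24
Expected project duration μ = 24 hours. Critical path: Task 2 → Task 6 → Task 9.

Backward pass:
LF_Task 9 = 24; LS_Task 9 = 24−4 = 20
LF_Task 8 = LS_Task 9 = 20; LS_Task 8 = 20−3 = 17
LF_Task 7 = LS_Task 9 = 20; LS_Task 7 = 20−9 = 11
LF_Task 6 = LS_Task 9 = 20; LS_Task 6 = 20−12 = 8
LF_Task 5 = LS_Task 9 = 20; LS_Task 5 = 20−9 = 11
LF_Task 4 = LS_Task 9 = 20; LS_Task 4 = 20−11 = 9
LF_Task 3 = LS_Task 9 = 20; LS_Task 3 = 20−9 = 11
LF_Task 2 = min(LS_Task 4=9, LS_Task 5=11, LS_Task 6=8) = 8; LS_Task 2 = 8−8 = 0
LF_Task 1 = min(LS_Task 3=11, LS_Task 5=11, LS_Task 7=11, LS_Task 8=17) = 11; LS_Task 1 = 11−3 = 8
Slack_Task 7 = LS_Task 7 − ES_Task 7 = 11 − 3 = 8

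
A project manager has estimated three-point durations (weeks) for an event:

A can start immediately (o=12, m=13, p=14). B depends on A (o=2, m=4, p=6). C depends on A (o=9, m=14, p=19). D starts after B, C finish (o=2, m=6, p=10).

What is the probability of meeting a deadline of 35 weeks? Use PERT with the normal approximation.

te_A = (12 + 4·13 + 14)/6 = 78/6 = 13; σ²_A = ((14−12)/6)² = 0.111
te_B = (2 + 4·4 + 6)/6 = 24/6 = 4; σ²_B = ((6−2)/6)² = 0.444
te_C = (9 + 4·14 + 19)/6 = 84/6 = 14; σ²_C = ((19−9)/6)² = 2.778
te_D = (2 + 4·6 + 10)/6 = 36/6 = 6; σ²_D = ((10−2)/6)² = 1.778

Forward pass:
ES_A = 0; EF_A = 13
ES_B = 13; EF_B = 13+4 = 17
ES_C = 13; EF_C = 13+14 = 27
ES_D = max(EF_B=17, EF_C=27) = 27; EF_D = 27+6 = 33
Expected project duration μ = 33 weeks. Critical path: A → C → D.

Variance along critical path = 0.111 + 2.778 + 1.778 = 4.667; σ = √4.667 = 2.160 weeks.
Z = (35 − 33) / 2.160 = 0.926
P(T ≤ 35) = Φ(0.926) ≈ 0.823

0.823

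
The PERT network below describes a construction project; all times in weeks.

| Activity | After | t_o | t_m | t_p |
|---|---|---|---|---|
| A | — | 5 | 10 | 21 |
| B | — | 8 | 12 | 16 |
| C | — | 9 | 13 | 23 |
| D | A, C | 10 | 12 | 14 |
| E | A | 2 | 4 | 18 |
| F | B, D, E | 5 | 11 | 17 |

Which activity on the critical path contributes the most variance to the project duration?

te_A = (5 + 4·10 + 21)/6 = 66/6 = 11; σ²_A = ((21−5)/6)² = 7.111
te_B = (8 + 4·12 + 16)/6 = 72/6 = 12; σ²_B = ((16−8)/6)² = 1.778
te_C = (9 + 4·13 + 23)/6 = 84/6 = 14; σ²_C = ((23−9)/6)² = 5.444
te_D = (10 + 4·12 + 14)/6 = 72/6 = 12; σ²_D = ((14−10)/6)² = 0.444
te_E = (2 + 4·4 + 18)/6 = 36/6 = 6; σ²_E = ((18−2)/6)² = 7.111
te_F = (5 + 4·11 + 17)/6 = 66/6 = 11; σ²_F = ((17−5)/6)² = 4.000

Forward pass:
ES_A = 0; EF_A = 11
ES_B = 0; EF_B = 12
ES_C = 0; EF_C = 14
ES_D = max(EF_A=11, EF_C=14) = 14; EF_D = 14+12 = 26
ES_E = 11; EF_E = 11+6 = 17
ES_F = max(EF_B=12, EF_D=26, EF_E=17) = 26; EF_F = 26+11 = 37
Expected project duration μ = 37 weeks. Critical path: C → D → F.

Variances on critical path: σ²_C=5.444, σ²_D=0.444, σ²_F=4.000.
Largest is σ²_C = 5.444.

C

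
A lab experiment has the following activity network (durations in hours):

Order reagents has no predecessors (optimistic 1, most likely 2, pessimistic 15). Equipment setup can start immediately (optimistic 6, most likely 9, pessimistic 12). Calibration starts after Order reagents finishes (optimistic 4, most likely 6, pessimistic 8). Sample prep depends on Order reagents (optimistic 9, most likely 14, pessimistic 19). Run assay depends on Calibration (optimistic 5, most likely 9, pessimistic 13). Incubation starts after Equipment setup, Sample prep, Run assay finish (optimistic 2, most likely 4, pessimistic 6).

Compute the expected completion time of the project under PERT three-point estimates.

23 hours

te_Order reagents = (1 + 4·2 + 15)/6 = 24/6 = 4
te_Equipment setup = (6 + 4·9 + 12)/6 = 54/6 = 9
te_Calibration = (4 + 4·6 + 8)/6 = 36/6 = 6
te_Sample prep = (9 + 4·14 + 19)/6 = 84/6 = 14
te_Run assay = (5 + 4·9 + 13)/6 = 54/6 = 9
te_Incubation = (2 + 4·4 + 6)/6 = 24/6 = 4

Forward pass:
ES_Order reagents = 0; EF_Order reagents = 4
ES_Equipment setup = 0; EF_Equipment setup = 9
ES_Calibration = 4; EF_Calibration = 4+6 = 10
ES_Sample prep = 4; EF_Sample prep = 4+14 = 18
ES_Run assay = 10; EF_Run assay = 10+9 = 19
ES_Incubation = max(EF_Equipment setup=9, EF_Sample prep=18, EF_Run assay=19) = 19; EF_Incubation = 19+4 = 23
Expected project duration μ = 23 hours. Critical path: Order reagents → Calibration → Run assay → Incubation.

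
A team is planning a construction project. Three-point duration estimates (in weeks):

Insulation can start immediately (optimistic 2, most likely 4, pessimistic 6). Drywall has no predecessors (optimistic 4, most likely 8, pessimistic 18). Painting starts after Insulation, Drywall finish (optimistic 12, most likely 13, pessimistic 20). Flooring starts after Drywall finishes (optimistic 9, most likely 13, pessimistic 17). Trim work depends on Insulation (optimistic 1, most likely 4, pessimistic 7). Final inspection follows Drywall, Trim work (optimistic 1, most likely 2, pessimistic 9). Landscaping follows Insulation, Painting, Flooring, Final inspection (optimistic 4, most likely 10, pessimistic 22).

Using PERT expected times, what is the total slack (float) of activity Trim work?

12 weeks

te_Insulation = (2 + 4·4 + 6)/6 = 24/6 = 4
te_Drywall = (4 + 4·8 + 18)/6 = 54/6 = 9
te_Painting = (12 + 4·13 + 20)/6 = 84/6 = 14
te_Flooring = (9 + 4·13 + 17)/6 = 78/6 = 13
te_Trim work = (1 + 4·4 + 7)/6 = 24/6 = 4
te_Final inspection = (1 + 4·2 + 9)/6 = 18/6 = 3
te_Landscaping = (4 + 4·10 + 22)/6 = 66/6 = 11

Forward pass:
ES_Insulation = 0; EF_Insulation = 4
ES_Drywall = 0; EF_Drywall = 9
ES_Painting = max(EF_Insulation=4, EF_Drywall=9) = 9; EF_Painting = 9+14 = 23
ES_Flooring = 9; EF_Flooring = 9+13 = 22
ES_Trim work = 4; EF_Trim work = 4+4 = 8
ES_Final inspection = max(EF_Drywall=9, EF_Trim work=8) = 9; EF_Final inspection = 9+3 = 12
ES_Landscaping = max(EF_Insulation=4, EF_Painting=23, EF_Flooring=22, EF_Final inspection=12) = 23; EF_Landscaping = 23+11 = 34
Expected project duration μ = 34 weeks. Critical path: Drywall → Painting → Landscaping.

Backward pass:
LF_Landscaping = 34; LS_Landscaping = 34−11 = 23
LF_Final inspection = LS_Landscaping = 23; LS_Final inspection = 23−3 = 20
LF_Trim work = LS_Final inspection = 20; LS_Trim work = 20−4 = 16
LF_Flooring = LS_Landscaping = 23; LS_Flooring = 23−13 = 10
LF_Painting = LS_Landscaping = 23; LS_Painting = 23−14 = 9
LF_Drywall = min(LS_Painting=9, LS_Flooring=10, LS_Final inspection=20) = 9; LS_Drywall = 9−9 = 0
LF_Insulation = min(LS_Painting=9, LS_Trim work=16, LS_Landscaping=23) = 9; LS_Insulation = 9−4 = 5
Slack_Trim work = LS_Trim work − ES_Trim work = 16 − 4 = 12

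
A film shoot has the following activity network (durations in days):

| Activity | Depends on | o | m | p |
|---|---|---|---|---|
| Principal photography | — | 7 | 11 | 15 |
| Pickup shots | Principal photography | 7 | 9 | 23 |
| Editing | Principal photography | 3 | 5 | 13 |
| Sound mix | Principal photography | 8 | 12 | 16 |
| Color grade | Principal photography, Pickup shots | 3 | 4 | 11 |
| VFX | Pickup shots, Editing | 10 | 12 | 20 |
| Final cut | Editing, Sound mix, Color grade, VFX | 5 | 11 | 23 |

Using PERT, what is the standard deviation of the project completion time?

te_Principal photography = (7 + 4·11 + 15)/6 = 66/6 = 11; σ²_Principal photography = ((15−7)/6)² = 1.778
te_Pickup shots = (7 + 4·9 + 23)/6 = 66/6 = 11; σ²_Pickup shots = ((23−7)/6)² = 7.111
te_Editing = (3 + 4·5 + 13)/6 = 36/6 = 6; σ²_Editing = ((13−3)/6)² = 2.778
te_Sound mix = (8 + 4·12 + 16)/6 = 72/6 = 12; σ²_Sound mix = ((16−8)/6)² = 1.778
te_Color grade = (3 + 4·4 + 11)/6 = 30/6 = 5; σ²_Color grade = ((11−3)/6)² = 1.778
te_VFX = (10 + 4·12 + 20)/6 = 78/6 = 13; σ²_VFX = ((20−10)/6)² = 2.778
te_Final cut = (5 + 4·11 + 23)/6 = 72/6 = 12; σ²_Final cut = ((23−5)/6)² = 9.000

Forward pass:
ES_Principal photography = 0; EF_Principal photography = 11
ES_Pickup shots = 11; EF_Pickup shots = 11+11 = 22
ES_Editing = 11; EF_Editing = 11+6 = 17
ES_Sound mix = 11; EF_Sound mix = 11+12 = 23
ES_Color grade = max(EF_Principal photography=11, EF_Pickup shots=22) = 22; EF_Color grade = 22+5 = 27
ES_VFX = max(EF_Pickup shots=22, EF_Editing=17) = 22; EF_VFX = 22+13 = 35
ES_Final cut = max(EF_Editing=17, EF_Sound mix=23, EF_Color grade=27, EF_VFX=35) = 35; EF_Final cut = 35+12 = 47
Expected project duration μ = 47 days. Critical path: Principal photography → Pickup shots → VFX → Final cut.

Variance along critical path = 1.778 + 7.111 + 2.778 + 9.000 = 20.667
σ = √20.667 = 4.546 days

4.55 days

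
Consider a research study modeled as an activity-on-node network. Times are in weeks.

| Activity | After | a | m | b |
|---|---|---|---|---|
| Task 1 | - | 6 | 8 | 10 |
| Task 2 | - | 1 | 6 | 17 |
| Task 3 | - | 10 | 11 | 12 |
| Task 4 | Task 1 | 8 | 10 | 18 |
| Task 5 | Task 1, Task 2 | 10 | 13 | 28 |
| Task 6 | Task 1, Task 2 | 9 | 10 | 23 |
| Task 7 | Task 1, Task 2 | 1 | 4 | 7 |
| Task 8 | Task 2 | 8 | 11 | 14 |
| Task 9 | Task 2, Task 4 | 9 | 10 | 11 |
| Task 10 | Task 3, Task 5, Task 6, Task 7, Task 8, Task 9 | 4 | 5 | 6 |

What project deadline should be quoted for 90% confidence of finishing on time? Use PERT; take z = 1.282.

te_Task 1 = (6 + 4·8 + 10)/6 = 48/6 = 8; σ²_Task 1 = ((10−6)/6)² = 0.444
te_Task 2 = (1 + 4·6 + 17)/6 = 42/6 = 7; σ²_Task 2 = ((17−1)/6)² = 7.111
te_Task 3 = (10 + 4·11 + 12)/6 = 66/6 = 11; σ²_Task 3 = ((12−10)/6)² = 0.111
te_Task 4 = (8 + 4·10 + 18)/6 = 66/6 = 11; σ²_Task 4 = ((18−8)/6)² = 2.778
te_Task 5 = (10 + 4·13 + 28)/6 = 90/6 = 15; σ²_Task 5 = ((28−10)/6)² = 9.000
te_Task 6 = (9 + 4·10 + 23)/6 = 72/6 = 12; σ²_Task 6 = ((23−9)/6)² = 5.444
te_Task 7 = (1 + 4·4 + 7)/6 = 24/6 = 4; σ²_Task 7 = ((7−1)/6)² = 1.000
te_Task 8 = (8 + 4·11 + 14)/6 = 66/6 = 11; σ²_Task 8 = ((14−8)/6)² = 1.000
te_Task 9 = (9 + 4·10 + 11)/6 = 60/6 = 10; σ²_Task 9 = ((11−9)/6)² = 0.111
te_Task 10 = (4 + 4·5 + 6)/6 = 30/6 = 5; σ²_Task 10 = ((6−4)/6)² = 0.111

Forward pass:
ES_Task 1 = 0; EF_Task 1 = 8
ES_Task 2 = 0; EF_Task 2 = 7
ES_Task 3 = 0; EF_Task 3 = 11
ES_Task 4 = 8; EF_Task 4 = 8+11 = 19
ES_Task 5 = max(EF_Task 1=8, EF_Task 2=7) = 8; EF_Task 5 = 8+15 = 23
ES_Task 6 = max(EF_Task 1=8, EF_Task 2=7) = 8; EF_Task 6 = 8+12 = 20
ES_Task 7 = max(EF_Task 1=8, EF_Task 2=7) = 8; EF_Task 7 = 8+4 = 12
ES_Task 8 = 7; EF_Task 8 = 7+11 = 18
ES_Task 9 = max(EF_Task 2=7, EF_Task 4=19) = 19; EF_Task 9 = 19+10 = 29
ES_Task 10 = max(EF_Task 3=11, EF_Task 5=23, EF_Task 6=20, EF_Task 7=12, EF_Task 8=18, EF_Task 9=29) = 29; EF_Task 10 = 29+5 = 34
Expected project duration μ = 34 weeks. Critical path: Task 1 → Task 4 → Task 9 → Task 10.

Variance along critical path = 0.444 + 2.778 + 0.111 + 0.111 = 3.444; σ = 1.856 weeks.
D = μ + z·σ = 34 + 1.282·1.856 = 36.4 weeks

36.4 weeks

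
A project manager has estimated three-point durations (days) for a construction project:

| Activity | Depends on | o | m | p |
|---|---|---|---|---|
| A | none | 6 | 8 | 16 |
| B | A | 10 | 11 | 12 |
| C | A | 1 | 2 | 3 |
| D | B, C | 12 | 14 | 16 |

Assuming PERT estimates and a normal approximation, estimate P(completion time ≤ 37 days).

0.950

te_A = (6 + 4·8 + 16)/6 = 54/6 = 9; σ²_A = ((16−6)/6)² = 2.778
te_B = (10 + 4·11 + 12)/6 = 66/6 = 11; σ²_B = ((12−10)/6)² = 0.111
te_C = (1 + 4·2 + 3)/6 = 12/6 = 2; σ²_C = ((3−1)/6)² = 0.111
te_D = (12 + 4·14 + 16)/6 = 84/6 = 14; σ²_D = ((16−12)/6)² = 0.444

Forward pass:
ES_A = 0; EF_A = 9
ES_B = 9; EF_B = 9+11 = 20
ES_C = 9; EF_C = 9+2 = 11
ES_D = max(EF_B=20, EF_C=11) = 20; EF_D = 20+14 = 34
Expected project duration μ = 34 days. Critical path: A → B → D.

Variance along critical path = 2.778 + 0.111 + 0.444 = 3.333; σ = √3.333 = 1.826 days.
Z = (37 − 34) / 1.826 = 1.643
P(T ≤ 37) = Φ(1.643) ≈ 0.950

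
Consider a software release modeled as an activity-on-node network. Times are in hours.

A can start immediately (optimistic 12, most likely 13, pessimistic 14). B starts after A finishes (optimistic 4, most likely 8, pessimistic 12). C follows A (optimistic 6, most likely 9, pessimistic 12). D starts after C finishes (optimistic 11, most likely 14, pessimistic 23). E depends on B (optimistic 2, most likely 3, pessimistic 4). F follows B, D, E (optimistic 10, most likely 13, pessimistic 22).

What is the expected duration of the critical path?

51 hours

te_A = (12 + 4·13 + 14)/6 = 78/6 = 13
te_B = (4 + 4·8 + 12)/6 = 48/6 = 8
te_C = (6 + 4·9 + 12)/6 = 54/6 = 9
te_D = (11 + 4·14 + 23)/6 = 90/6 = 15
te_E = (2 + 4·3 + 4)/6 = 18/6 = 3
te_F = (10 + 4·13 + 22)/6 = 84/6 = 14

Forward pass:
ES_A = 0; EF_A = 13
ES_B = 13; EF_B = 13+8 = 21
ES_C = 13; EF_C = 13+9 = 22
ES_D = 22; EF_D = 22+15 = 37
ES_E = 21; EF_E = 21+3 = 24
ES_F = max(EF_B=21, EF_D=37, EF_E=24) = 37; EF_F = 37+14 = 51
Expected project duration μ = 51 hours. Critical path: A → C → D → F.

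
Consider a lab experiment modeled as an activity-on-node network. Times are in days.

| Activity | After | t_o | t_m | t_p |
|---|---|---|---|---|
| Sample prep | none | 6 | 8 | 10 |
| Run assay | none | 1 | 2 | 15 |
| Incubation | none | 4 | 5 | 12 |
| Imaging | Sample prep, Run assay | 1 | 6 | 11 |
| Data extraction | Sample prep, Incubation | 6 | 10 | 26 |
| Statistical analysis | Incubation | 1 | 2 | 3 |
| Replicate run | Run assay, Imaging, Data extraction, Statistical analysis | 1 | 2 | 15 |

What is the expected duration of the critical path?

24 days

te_Sample prep = (6 + 4·8 + 10)/6 = 48/6 = 8
te_Run assay = (1 + 4·2 + 15)/6 = 24/6 = 4
te_Incubation = (4 + 4·5 + 12)/6 = 36/6 = 6
te_Imaging = (1 + 4·6 + 11)/6 = 36/6 = 6
te_Data extraction = (6 + 4·10 + 26)/6 = 72/6 = 12
te_Statistical analysis = (1 + 4·2 + 3)/6 = 12/6 = 2
te_Replicate run = (1 + 4·2 + 15)/6 = 24/6 = 4

Forward pass:
ES_Sample prep = 0; EF_Sample prep = 8
ES_Run assay = 0; EF_Run assay = 4
ES_Incubation = 0; EF_Incubation = 6
ES_Imaging = max(EF_Sample prep=8, EF_Run assay=4) = 8; EF_Imaging = 8+6 = 14
ES_Data extraction = max(EF_Sample prep=8, EF_Incubation=6) = 8; EF_Data extraction = 8+12 = 20
ES_Statistical analysis = 6; EF_Statistical analysis = 6+2 = 8
ES_Replicate run = max(EF_Run assay=4, EF_Imaging=14, EF_Data extraction=20, EF_Statistical analysis=8) = 20; EF_Replicate run = 20+4 = 24
Expected project duration μ = 24 days. Critical path: Sample prep → Data extraction → Replicate run.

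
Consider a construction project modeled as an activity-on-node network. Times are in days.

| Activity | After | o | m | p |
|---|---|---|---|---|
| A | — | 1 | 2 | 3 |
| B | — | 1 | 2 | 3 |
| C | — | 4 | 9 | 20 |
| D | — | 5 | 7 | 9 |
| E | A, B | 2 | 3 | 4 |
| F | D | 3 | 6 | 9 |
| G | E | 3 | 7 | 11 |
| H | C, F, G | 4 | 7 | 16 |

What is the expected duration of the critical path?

te_A = (1 + 4·2 + 3)/6 = 12/6 = 2
te_B = (1 + 4·2 + 3)/6 = 12/6 = 2
te_C = (4 + 4·9 + 20)/6 = 60/6 = 10
te_D = (5 + 4·7 + 9)/6 = 42/6 = 7
te_E = (2 + 4·3 + 4)/6 = 18/6 = 3
te_F = (3 + 4·6 + 9)/6 = 36/6 = 6
te_G = (3 + 4·7 + 11)/6 = 42/6 = 7
te_H = (4 + 4·7 + 16)/6 = 48/6 = 8

Forward pass:
ES_A = 0; EF_A = 2
ES_B = 0; EF_B = 2
ES_C = 0; EF_C = 10
ES_D = 0; EF_D = 7
ES_E = max(EF_A=2, EF_B=2) = 2; EF_E = 2+3 = 5
ES_F = 7; EF_F = 7+6 = 13
ES_G = 5; EF_G = 5+7 = 12
ES_H = max(EF_C=10, EF_F=13, EF_G=12) = 13; EF_H = 13+8 = 21
Expected project duration μ = 21 days. Critical path: D → F → H.

21 days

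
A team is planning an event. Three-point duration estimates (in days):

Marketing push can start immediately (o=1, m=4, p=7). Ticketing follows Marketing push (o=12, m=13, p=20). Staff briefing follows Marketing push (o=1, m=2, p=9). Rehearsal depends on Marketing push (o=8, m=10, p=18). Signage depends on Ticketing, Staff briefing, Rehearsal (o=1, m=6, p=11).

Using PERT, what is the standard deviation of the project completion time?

2.36 days

te_Marketing push = (1 + 4·4 + 7)/6 = 24/6 = 4; σ²_Marketing push = ((7−1)/6)² = 1.000
te_Ticketing = (12 + 4·13 + 20)/6 = 84/6 = 14; σ²_Ticketing = ((20−12)/6)² = 1.778
te_Staff briefing = (1 + 4·2 + 9)/6 = 18/6 = 3; σ²_Staff briefing = ((9−1)/6)² = 1.778
te_Rehearsal = (8 + 4·10 + 18)/6 = 66/6 = 11; σ²_Rehearsal = ((18−8)/6)² = 2.778
te_Signage = (1 + 4·6 + 11)/6 = 36/6 = 6; σ²_Signage = ((11−1)/6)² = 2.778

Forward pass:
ES_Marketing push = 0; EF_Marketing push = 4
ES_Ticketing = 4; EF_Ticketing = 4+14 = 18
ES_Staff briefing = 4; EF_Staff briefing = 4+3 = 7
ES_Rehearsal = 4; EF_Rehearsal = 4+11 = 15
ES_Signage = max(EF_Ticketing=18, EF_Staff briefing=7, EF_Rehearsal=15) = 18; EF_Signage = 18+6 = 24
Expected project duration μ = 24 days. Critical path: Marketing push → Ticketing → Signage.

Variance along critical path = 1.000 + 1.778 + 2.778 = 5.556
σ = √5.556 = 2.357 days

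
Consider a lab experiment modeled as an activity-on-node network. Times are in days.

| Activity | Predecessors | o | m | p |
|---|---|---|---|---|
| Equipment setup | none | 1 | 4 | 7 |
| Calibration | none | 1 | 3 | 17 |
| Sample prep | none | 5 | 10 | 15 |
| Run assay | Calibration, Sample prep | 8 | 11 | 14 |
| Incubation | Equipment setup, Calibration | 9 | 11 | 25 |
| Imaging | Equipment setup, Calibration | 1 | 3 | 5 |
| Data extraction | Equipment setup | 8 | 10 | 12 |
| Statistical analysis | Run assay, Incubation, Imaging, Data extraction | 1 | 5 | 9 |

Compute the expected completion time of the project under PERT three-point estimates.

te_Equipment setup = (1 + 4·4 + 7)/6 = 24/6 = 4
te_Calibration = (1 + 4·3 + 17)/6 = 30/6 = 5
te_Sample prep = (5 + 4·10 + 15)/6 = 60/6 = 10
te_Run assay = (8 + 4·11 + 14)/6 = 66/6 = 11
te_Incubation = (9 + 4·11 + 25)/6 = 78/6 = 13
te_Imaging = (1 + 4·3 + 5)/6 = 18/6 = 3
te_Data extraction = (8 + 4·10 + 12)/6 = 60/6 = 10
te_Statistical analysis = (1 + 4·5 + 9)/6 = 30/6 = 5

Forward pass:
ES_Equipment setup = 0; EF_Equipment setup = 4
ES_Calibration = 0; EF_Calibration = 5
ES_Sample prep = 0; EF_Sample prep = 10
ES_Run assay = max(EF_Calibration=5, EF_Sample prep=10) = 10; EF_Run assay = 10+11 = 21
ES_Incubation = max(EF_Equipment setup=4, EF_Calibration=5) = 5; EF_Incubation = 5+13 = 18
ES_Imaging = max(EF_Equipment setup=4, EF_Calibration=5) = 5; EF_Imaging = 5+3 = 8
ES_Data extraction = 4; EF_Data extraction = 4+10 = 14
ES_Statistical analysis = max(EF_Run assay=21, EF_Incubation=18, EF_Imaging=8, EF_Data extraction=14) = 21; EF_Statistical analysis = 21+5 = 26
Expected project duration μ = 26 days. Critical path: Sample prep → Run assay → Statistical analysis.

26 days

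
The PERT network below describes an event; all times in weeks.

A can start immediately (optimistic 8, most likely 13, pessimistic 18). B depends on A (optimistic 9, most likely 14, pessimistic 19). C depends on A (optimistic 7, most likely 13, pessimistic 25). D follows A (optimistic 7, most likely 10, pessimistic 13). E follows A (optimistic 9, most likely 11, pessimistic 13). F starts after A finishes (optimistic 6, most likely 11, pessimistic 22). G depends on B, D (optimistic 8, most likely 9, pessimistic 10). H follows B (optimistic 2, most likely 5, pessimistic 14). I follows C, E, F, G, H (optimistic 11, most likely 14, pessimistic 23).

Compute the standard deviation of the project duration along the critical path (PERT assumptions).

3.11 weeks

te_A = (8 + 4·13 + 18)/6 = 78/6 = 13; σ²_A = ((18−8)/6)² = 2.778
te_B = (9 + 4·14 + 19)/6 = 84/6 = 14; σ²_B = ((19−9)/6)² = 2.778
te_C = (7 + 4·13 + 25)/6 = 84/6 = 14; σ²_C = ((25−7)/6)² = 9.000
te_D = (7 + 4·10 + 13)/6 = 60/6 = 10; σ²_D = ((13−7)/6)² = 1.000
te_E = (9 + 4·11 + 13)/6 = 66/6 = 11; σ²_E = ((13−9)/6)² = 0.444
te_F = (6 + 4·11 + 22)/6 = 72/6 = 12; σ²_F = ((22−6)/6)² = 7.111
te_G = (8 + 4·9 + 10)/6 = 54/6 = 9; σ²_G = ((10−8)/6)² = 0.111
te_H = (2 + 4·5 + 14)/6 = 36/6 = 6; σ²_H = ((14−2)/6)² = 4.000
te_I = (11 + 4·14 + 23)/6 = 90/6 = 15; σ²_I = ((23−11)/6)² = 4.000

Forward pass:
ES_A = 0; EF_A = 13
ES_B = 13; EF_B = 13+14 = 27
ES_C = 13; EF_C = 13+14 = 27
ES_D = 13; EF_D = 13+10 = 23
ES_E = 13; EF_E = 13+11 = 24
ES_F = 13; EF_F = 13+12 = 25
ES_G = max(EF_B=27, EF_D=23) = 27; EF_G = 27+9 = 36
ES_H = 27; EF_H = 27+6 = 33
ES_I = max(EF_C=27, EF_E=24, EF_F=25, EF_G=36, EF_H=33) = 36; EF_I = 36+15 = 51
Expected project duration μ = 51 weeks. Critical path: A → B → G → I.

Variance along critical path = 2.778 + 2.778 + 0.111 + 4.000 = 9.667
σ = √9.667 = 3.109 weeks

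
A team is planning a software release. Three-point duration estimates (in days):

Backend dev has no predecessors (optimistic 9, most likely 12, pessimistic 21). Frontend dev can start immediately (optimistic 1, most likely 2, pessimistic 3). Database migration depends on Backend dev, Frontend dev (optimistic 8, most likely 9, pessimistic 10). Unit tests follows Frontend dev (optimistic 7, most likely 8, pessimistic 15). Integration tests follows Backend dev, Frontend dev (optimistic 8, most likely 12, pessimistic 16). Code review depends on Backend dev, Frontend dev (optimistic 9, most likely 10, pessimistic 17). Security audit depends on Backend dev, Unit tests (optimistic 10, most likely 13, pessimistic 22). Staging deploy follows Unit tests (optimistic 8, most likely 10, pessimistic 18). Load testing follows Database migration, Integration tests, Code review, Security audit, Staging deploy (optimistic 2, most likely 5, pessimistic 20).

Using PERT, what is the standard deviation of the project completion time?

4.12 days

te_Backend dev = (9 + 4·12 + 21)/6 = 78/6 = 13; σ²_Backend dev = ((21−9)/6)² = 4.000
te_Frontend dev = (1 + 4·2 + 3)/6 = 12/6 = 2; σ²_Frontend dev = ((3−1)/6)² = 0.111
te_Database migration = (8 + 4·9 + 10)/6 = 54/6 = 9; σ²_Database migration = ((10−8)/6)² = 0.111
te_Unit tests = (7 + 4·8 + 15)/6 = 54/6 = 9; σ²_Unit tests = ((15−7)/6)² = 1.778
te_Integration tests = (8 + 4·12 + 16)/6 = 72/6 = 12; σ²_Integration tests = ((16−8)/6)² = 1.778
te_Code review = (9 + 4·10 + 17)/6 = 66/6 = 11; σ²_Code review = ((17−9)/6)² = 1.778
te_Security audit = (10 + 4·13 + 22)/6 = 84/6 = 14; σ²_Security audit = ((22−10)/6)² = 4.000
te_Staging deploy = (8 + 4·10 + 18)/6 = 66/6 = 11; σ²_Staging deploy = ((18−8)/6)² = 2.778
te_Load testing = (2 + 4·5 + 20)/6 = 42/6 = 7; σ²_Load testing = ((20−2)/6)² = 9.000

Forward pass:
ES_Backend dev = 0; EF_Backend dev = 13
ES_Frontend dev = 0; EF_Frontend dev = 2
ES_Database migration = max(EF_Backend dev=13, EF_Frontend dev=2) = 13; EF_Database migration = 13+9 = 22
ES_Unit tests = 2; EF_Unit tests = 2+9 = 11
ES_Integration tests = max(EF_Backend dev=13, EF_Frontend dev=2) = 13; EF_Integration tests = 13+12 = 25
ES_Code review = max(EF_Backend dev=13, EF_Frontend dev=2) = 13; EF_Code review = 13+11 = 24
ES_Security audit = max(EF_Backend dev=13, EF_Unit tests=11) = 13; EF_Security audit = 13+14 = 27
ES_Staging deploy = 11; EF_Staging deploy = 11+11 = 22
ES_Load testing = max(EF_Database migration=22, EF_Integration tests=25, EF_Code review=24, EF_Security audit=27, EF_Staging deploy=22) = 27; EF_Load testing = 27+7 = 34
Expected project duration μ = 34 days. Critical path: Backend dev → Security audit → Load testing.

Variance along critical path = 4.000 + 4.000 + 9.000 = 17.000
σ = √17.000 = 4.123 days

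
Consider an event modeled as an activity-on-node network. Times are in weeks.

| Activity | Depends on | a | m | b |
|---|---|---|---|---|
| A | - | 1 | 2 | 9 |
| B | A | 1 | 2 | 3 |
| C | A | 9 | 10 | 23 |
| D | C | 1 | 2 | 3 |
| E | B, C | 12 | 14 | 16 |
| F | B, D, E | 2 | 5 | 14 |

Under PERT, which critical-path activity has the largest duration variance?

C

te_A = (1 + 4·2 + 9)/6 = 18/6 = 3; σ²_A = ((9−1)/6)² = 1.778
te_B = (1 + 4·2 + 3)/6 = 12/6 = 2; σ²_B = ((3−1)/6)² = 0.111
te_C = (9 + 4·10 + 23)/6 = 72/6 = 12; σ²_C = ((23−9)/6)² = 5.444
te_D = (1 + 4·2 + 3)/6 = 12/6 = 2; σ²_D = ((3−1)/6)² = 0.111
te_E = (12 + 4·14 + 16)/6 = 84/6 = 14; σ²_E = ((16−12)/6)² = 0.444
te_F = (2 + 4·5 + 14)/6 = 36/6 = 6; σ²_F = ((14−2)/6)² = 4.000

Forward pass:
ES_A = 0; EF_A = 3
ES_B = 3; EF_B = 3+2 = 5
ES_C = 3; EF_C = 3+12 = 15
ES_D = 15; EF_D = 15+2 = 17
ES_E = max(EF_B=5, EF_C=15) = 15; EF_E = 15+14 = 29
ES_F = max(EF_B=5, EF_D=17, EF_E=29) = 29; EF_F = 29+6 = 35
Expected project duration μ = 35 weeks. Critical path: A → C → E → F.

Variances on critical path: σ²_A=1.778, σ²_C=5.444, σ²_E=0.444, σ²_F=4.000.
Largest is σ²_C = 5.444.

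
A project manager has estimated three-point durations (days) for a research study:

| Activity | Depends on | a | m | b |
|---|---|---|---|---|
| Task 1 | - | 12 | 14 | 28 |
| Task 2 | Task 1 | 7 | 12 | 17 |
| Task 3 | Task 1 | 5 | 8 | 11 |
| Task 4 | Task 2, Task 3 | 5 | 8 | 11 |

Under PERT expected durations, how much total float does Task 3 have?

te_Task 1 = (12 + 4·14 + 28)/6 = 96/6 = 16
te_Task 2 = (7 + 4·12 + 17)/6 = 72/6 = 12
te_Task 3 = (5 + 4·8 + 11)/6 = 48/6 = 8
te_Task 4 = (5 + 4·8 + 11)/6 = 48/6 = 8

Forward pass:
ES_Task 1 = 0; EF_Task 1 = 16
ES_Task 2 = 16; EF_Task 2 = 16+12 = 28
ES_Task 3 = 16; EF_Task 3 = 16+8 = 24
ES_Task 4 = max(EF_Task 2=28, EF_Task 3=24) = 28; EF_Task 4 = 28+8 = 36
Expected project duration μ = 36 days. Critical path: Task 1 → Task 2 → Task 4.

Backward pass:
LF_Task 4 = 36; LS_Task 4 = 36−8 = 28
LF_Task 3 = LS_Task 4 = 28; LS_Task 3 = 28−8 = 20
LF_Task 2 = LS_Task 4 = 28; LS_Task 2 = 28−12 = 16
LF_Task 1 = min(LS_Task 2=16, LS_Task 3=20) = 16; LS_Task 1 = 16−16 = 0
Slack_Task 3 = LS_Task 3 − ES_Task 3 = 20 − 16 = 4

4 days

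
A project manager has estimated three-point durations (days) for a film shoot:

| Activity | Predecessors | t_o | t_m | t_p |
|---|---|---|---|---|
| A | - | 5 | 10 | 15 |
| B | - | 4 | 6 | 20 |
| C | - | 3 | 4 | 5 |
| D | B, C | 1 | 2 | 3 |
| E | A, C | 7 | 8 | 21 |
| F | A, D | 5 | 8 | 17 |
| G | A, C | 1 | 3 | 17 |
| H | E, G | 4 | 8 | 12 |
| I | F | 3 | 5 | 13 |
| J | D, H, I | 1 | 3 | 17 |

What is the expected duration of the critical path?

te_A = (5 + 4·10 + 15)/6 = 60/6 = 10
te_B = (4 + 4·6 + 20)/6 = 48/6 = 8
te_C = (3 + 4·4 + 5)/6 = 24/6 = 4
te_D = (1 + 4·2 + 3)/6 = 12/6 = 2
te_E = (7 + 4·8 + 21)/6 = 60/6 = 10
te_F = (5 + 4·8 + 17)/6 = 54/6 = 9
te_G = (1 + 4·3 + 17)/6 = 30/6 = 5
te_H = (4 + 4·8 + 12)/6 = 48/6 = 8
te_I = (3 + 4·5 + 13)/6 = 36/6 = 6
te_J = (1 + 4·3 + 17)/6 = 30/6 = 5

Forward pass:
ES_A = 0; EF_A = 10
ES_B = 0; EF_B = 8
ES_C = 0; EF_C = 4
ES_D = max(EF_B=8, EF_C=4) = 8; EF_D = 8+2 = 10
ES_E = max(EF_A=10, EF_C=4) = 10; EF_E = 10+10 = 20
ES_F = max(EF_A=10, EF_D=10) = 10; EF_F = 10+9 = 19
ES_G = max(EF_A=10, EF_C=4) = 10; EF_G = 10+5 = 15
ES_H = max(EF_E=20, EF_G=15) = 20; EF_H = 20+8 = 28
ES_I = 19; EF_I = 19+6 = 25
ES_J = max(EF_D=10, EF_H=28, EF_I=25) = 28; EF_J = 28+5 = 33
Expected project duration μ = 33 days. Critical path: A → E → H → J.

33 days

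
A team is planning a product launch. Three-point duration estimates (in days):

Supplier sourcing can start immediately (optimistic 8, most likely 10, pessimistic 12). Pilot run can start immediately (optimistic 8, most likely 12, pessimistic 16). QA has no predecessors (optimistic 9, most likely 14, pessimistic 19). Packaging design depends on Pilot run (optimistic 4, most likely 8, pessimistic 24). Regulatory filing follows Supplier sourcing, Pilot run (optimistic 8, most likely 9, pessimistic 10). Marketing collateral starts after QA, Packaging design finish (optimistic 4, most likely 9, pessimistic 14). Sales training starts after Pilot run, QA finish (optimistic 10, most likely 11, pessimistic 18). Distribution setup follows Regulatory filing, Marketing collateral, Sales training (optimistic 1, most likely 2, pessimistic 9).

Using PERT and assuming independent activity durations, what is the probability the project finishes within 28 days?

0.075

te_Supplier sourcing = (8 + 4·10 + 12)/6 = 60/6 = 10; σ²_Supplier sourcing = ((12−8)/6)² = 0.444
te_Pilot run = (8 + 4·12 + 16)/6 = 72/6 = 12; σ²_Pilot run = ((16−8)/6)² = 1.778
te_QA = (9 + 4·14 + 19)/6 = 84/6 = 14; σ²_QA = ((19−9)/6)² = 2.778
te_Packaging design = (4 + 4·8 + 24)/6 = 60/6 = 10; σ²_Packaging design = ((24−4)/6)² = 11.111
te_Regulatory filing = (8 + 4·9 + 10)/6 = 54/6 = 9; σ²_Regulatory filing = ((10−8)/6)² = 0.111
te_Marketing collateral = (4 + 4·9 + 14)/6 = 54/6 = 9; σ²_Marketing collateral = ((14−4)/6)² = 2.778
te_Sales training = (10 + 4·11 + 18)/6 = 72/6 = 12; σ²_Sales training = ((18−10)/6)² = 1.778
te_Distribution setup = (1 + 4·2 + 9)/6 = 18/6 = 3; σ²_Distribution setup = ((9−1)/6)² = 1.778

Forward pass:
ES_Supplier sourcing = 0; EF_Supplier sourcing = 10
ES_Pilot run = 0; EF_Pilot run = 12
ES_QA = 0; EF_QA = 14
ES_Packaging design = 12; EF_Packaging design = 12+10 = 22
ES_Regulatory filing = max(EF_Supplier sourcing=10, EF_Pilot run=12) = 12; EF_Regulatory filing = 12+9 = 21
ES_Marketing collateral = max(EF_QA=14, EF_Packaging design=22) = 22; EF_Marketing collateral = 22+9 = 31
ES_Sales training = max(EF_Pilot run=12, EF_QA=14) = 14; EF_Sales training = 14+12 = 26
ES_Distribution setup = max(EF_Regulatory filing=21, EF_Marketing collateral=31, EF_Sales training=26) = 31; EF_Distribution setup = 31+3 = 34
Expected project duration μ = 34 days. Critical path: Pilot run → Packaging design → Marketing collateral → Distribution setup.

Variance along critical path = 1.778 + 11.111 + 2.778 + 1.778 = 17.444; σ = √17.444 = 4.177 days.
Z = (28 − 34) / 4.177 = -1.437
P(T ≤ 28) = Φ(-1.437) ≈ 0.075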